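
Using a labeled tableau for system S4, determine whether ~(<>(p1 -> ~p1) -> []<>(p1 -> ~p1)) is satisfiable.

1. ~(<>(p1 -> ~p1) -> []<>(p1 -> ~p1)), 0
2. <>(p1 -> ~p1), 0
3. ~[]<>(p1 -> ~p1), 0
4. p1 -> ~p1, 1
5. ~p1, 1
6. ~<>(p1 -> ~p1), 2
7. ~(p1 -> ~p1), 2
8. p1, 2
Accessibility: 0R0, 0R1, 0R2, 1R1, 2R2

Yes, satisfiable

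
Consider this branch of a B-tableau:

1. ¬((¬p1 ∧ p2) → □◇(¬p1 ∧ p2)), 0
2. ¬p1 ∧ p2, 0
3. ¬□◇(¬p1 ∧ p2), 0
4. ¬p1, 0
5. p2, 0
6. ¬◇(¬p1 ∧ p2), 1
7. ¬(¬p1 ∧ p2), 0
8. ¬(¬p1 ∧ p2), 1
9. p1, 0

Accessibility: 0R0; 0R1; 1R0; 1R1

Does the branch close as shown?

Closed

Both p1 and ¬p1 appear at 0.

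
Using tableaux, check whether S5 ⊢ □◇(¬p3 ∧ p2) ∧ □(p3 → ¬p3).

Tableau for the negation ¬(□◇(¬p3 ∧ p2) ∧ □(p3 → ¬p3)):
1. ¬(□◇(¬p3 ∧ p2) ∧ □(p3 → ¬p3)), 0
2. ¬□(p3 → ¬p3), 0
3. ¬(p3 → ¬p3), 1
4. p3, 1
Accessibility: 0R0, 0R1, 1R0, 1R1
The negation has an open branch (countermodel exists).

No, not valid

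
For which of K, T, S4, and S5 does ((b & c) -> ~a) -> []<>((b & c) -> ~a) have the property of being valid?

S5-tableau for the negation ~(((b & c) -> ~a) -> []<>((b & c) -> ~a)):
1. ~(((b & c) -> ~a) -> []<>((b & c) -> ~a)), 0
2. (b & c) -> ~a, 0
3. ~[]<>((b & c) -> ~a), 0
4. ~(b & c), 0
5. ~c, 0
6. ~<>((b & c) -> ~a), 1
7. ~((b & c) -> ~a), 0
8. b & c, 0
9. a, 0
10. b, 0
11. c, 0
Accessibility: 0R0, 0R1, 1R0, 1R1
Branch closes: c and ~c both at 0.
Every branch closes (one shown): valid in S5.
S4-tableau for the negation ~(((b & c) -> ~a) -> []<>((b & c) -> ~a)):
1. ~(((b & c) -> ~a) -> []<>((b & c) -> ~a)), 0
2. (b & c) -> ~a, 0
3. ~[]<>((b & c) -> ~a), 0
4. ~a, 0
5. ~<>((b & c) -> ~a), 1
6. ~((b & c) -> ~a), 1
7. b & c, 1
8. a, 1
9. b, 1
10. c, 1
Accessibility: 0R0, 0R1, 1R1
Complete open branch: countermodel on an S4-frame, so not valid in S4, nor in K, T (the same frame is also a K-frame and a T-frame).

S5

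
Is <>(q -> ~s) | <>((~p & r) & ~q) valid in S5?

Not valid

Tableau for the negation ~(<>(q -> ~s) | <>((~p & r) & ~q)):
1. ~(<>(q -> ~s) | <>((~p & r) & ~q)), 0
2. ~<>(q -> ~s), 0   [~|-rule on 1]
3. ~<>((~p & r) & ~q), 0   [~|-rule on 1]
4. ~(q -> ~s), 0   [~<>-rule on 2 via 0R0]
5. q, 0   [~->-rule on 4]
6. s, 0   [~->-rule on 4]
7. ~((~p & r) & ~q), 0   [~<>-rule on 3 via 0R0]
Accessibility: 0R0
The negation has an open branch (countermodel exists).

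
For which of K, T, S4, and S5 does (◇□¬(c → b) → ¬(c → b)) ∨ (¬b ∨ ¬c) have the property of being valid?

S5

S5-tableau for the negation ¬((◇□¬(c → b) → ¬(c → b)) ∨ (¬b ∨ ¬c)):
1. ¬((◇□¬(c → b) → ¬(c → b)) ∨ (¬b ∨ ¬c)), w0
2. ¬(◇□¬(c → b) → ¬(c → b)), w0
3. ¬(¬b ∨ ¬c), w0
4. ◇□¬(c → b), w0
5. c → b, w0
6. b, w0
7. c, w0
8. □¬(c → b), w1
9. ¬(c → b), w0
10. ¬b, w0
Accessibility: w0Rw0, w0Rw1, w1Rw0, w1Rw1
Branch closes: b and ¬b both at w0.
Every branch closes (one shown): valid in S5.
S4-tableau for the negation ¬((◇□¬(c → b) → ¬(c → b)) ∨ (¬b ∨ ¬c)):
1. ¬((◇□¬(c → b) → ¬(c → b)) ∨ (¬b ∨ ¬c)), w0
2. ¬(◇□¬(c → b) → ¬(c → b)), w0
3. ¬(¬b ∨ ¬c), w0
4. ◇□¬(c → b), w0
5. c → b, w0
6. b, w0
7. c, w0
8. □¬(c → b), w1
9. ¬(c → b), w1
10. c, w1
11. ¬b, w1
Accessibility: w0Rw0, w0Rw1, w1Rw1
Complete open branch: countermodel on an S4-frame, so not valid in S4, nor in K, T (the same frame is also a K-frame and a T-frame).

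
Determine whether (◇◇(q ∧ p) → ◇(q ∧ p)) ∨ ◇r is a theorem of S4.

Valid in S4

Tableau for the negation ¬((◇◇(q ∧ p) → ◇(q ∧ p)) ∨ ◇r):
1. ¬((◇◇(q ∧ p) → ◇(q ∧ p)) ∨ ◇r), 0
2. ¬(◇◇(q ∧ p) → ◇(q ∧ p)), 0
3. ¬◇r, 0
4. ◇◇(q ∧ p), 0
5. ¬◇(q ∧ p), 0
6. ¬r, 0
7. ¬(q ∧ p), 0
8. ¬p, 0
9. ◇(q ∧ p), 1
10. ¬r, 1
11. ¬(q ∧ p), 1
12. ¬p, 1
13. q ∧ p, 2
14. q, 2
15. p, 2
16. ¬r, 2
17. ¬(q ∧ p), 2
18. ¬p, 2
Accessibility: 0R0, 0R1, 0R2, 1R1, 1R2, 2R2
Branch closes: p and ¬p both at 2.
All branches of the negation close; one closing branch shown above.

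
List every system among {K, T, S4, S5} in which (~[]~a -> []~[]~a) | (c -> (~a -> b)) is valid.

S5

S5-tableau for the negation ~((~[]~a -> []~[]~a) | (c -> (~a -> b))):
1. ~((~[]~a -> []~[]~a) | (c -> (~a -> b))), w0
2. ~(~[]~a -> []~[]~a), w0
3. ~(c -> (~a -> b)), w0
4. ~[]~a, w0
5. ~[]~[]~a, w0
6. c, w0
7. ~(~a -> b), w0
8. ~a, w0
9. ~b, w0
10. a, w1
11. []~a, w2
12. ~a, w1
Accessibility: w0Rw0, w0Rw1, w0Rw2, w1Rw0, w1Rw1, w1Rw2, w2Rw0, w2Rw1, w2Rw2
Branch closes: a and ~a both at w1.
Every branch closes (one shown): valid in S5.
S4-tableau for the negation ~((~[]~a -> []~[]~a) | (c -> (~a -> b))):
1. ~((~[]~a -> []~[]~a) | (c -> (~a -> b))), w0
2. ~(~[]~a -> []~[]~a), w0
3. ~(c -> (~a -> b)), w0
4. ~[]~a, w0
5. ~[]~[]~a, w0
6. c, w0
7. ~(~a -> b), w0
8. ~a, w0
9. ~b, w0
10. a, w1
11. []~a, w2
12. ~a, w2
Accessibility: w0Rw0, w0Rw1, w0Rw2, w1Rw1, w2Rw2
Complete open branch: countermodel on an S4-frame, so not valid in S4, nor in K, T (the same frame is also a K-frame and a T-frame).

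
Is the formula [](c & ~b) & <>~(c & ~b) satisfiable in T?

Unsatisfiable

1. [](c & ~b) & <>~(c & ~b), w0
2. [](c & ~b), w0
3. <>~(c & ~b), w0
4. c & ~b, w0
5. c, w0
6. ~b, w0
7. ~(c & ~b), w1
8. c & ~b, w1
9. c, w1
10. ~b, w1
11. b, w1
Accessibility: w0Rw0, w0Rw1, w1Rw1
Branch closes: b and ~b both at w1.
All branches of the tableau close; one closing branch shown above.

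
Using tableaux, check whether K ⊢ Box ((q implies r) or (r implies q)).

Tableau for the negation not Box ((q implies r) or (r implies q)):
1. not Box ((q implies r) or (r implies q)), 0
2. not ((q implies r) or (r implies q)), 1
3. not (q implies r), 1
4. not (r implies q), 1
5. q, 1
6. not r, 1
7. r, 1
8. not q, 1
Accessibility: 0R1
Branch closes: r and not r both at 1.
All branches of the negation close; one closing branch shown above.

Valid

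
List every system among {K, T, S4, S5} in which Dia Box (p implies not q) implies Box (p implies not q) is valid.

S5

S5-tableau for the negation not (Dia Box (p implies not q) implies Box (p implies not q)):
1. not (Dia Box (p implies not q) implies Box (p implies not q)), w0
2. Dia Box (p implies not q), w0   [neg-implies-rule on 1]
3. not Box (p implies not q), w0   [neg-implies-rule on 1]
4. Box (p implies not q), w1   [Dia-rule on 2: fresh world w1, w0Rw1]
5. p implies not q, w0   [Box-rule on 4 via w1Rw0]
6. p implies not q, w1   [Box-rule on 4 via w1Rw1]
7. not q, w0   [implies-rule on 5 (branches; this branch)]
8. not q, w1   [implies-rule on 6 (branches; this branch)]
9. not (p implies not q), w2   [neg-Box-rule on 3: fresh world w2, w0Rw2]
10. p, w2   [neg-implies-rule on 9]
11. q, w2   [neg-implies-rule on 9]
12. p implies not q, w2   [Box-rule on 4 via w1Rw2]
13. not q, w2   [implies-rule on 12 (branches; this branch)]
Accessibility: w0Rw0, w0Rw1, w0Rw2, w1Rw0, w1Rw1, w1Rw2, w2Rw0, w2Rw1, w2Rw2
Branch closes: q and not q both at w2.
Every branch closes (one shown): valid in S5.
S4-tableau for the negation not (Dia Box (p implies not q) implies Box (p implies not q)):
1. not (Dia Box (p implies not q) implies Box (p implies not q)), w0
2. Dia Box (p implies not q), w0   [neg-implies-rule on 1]
3. not Box (p implies not q), w0   [neg-implies-rule on 1]
4. Box (p implies not q), w1   [Dia-rule on 2: fresh world w1, w0Rw1]
5. p implies not q, w1   [Box-rule on 4 via w1Rw1]
6. not q, w1   [implies-rule on 5 (branches; this branch)]
7. not (p implies not q), w2   [neg-Box-rule on 3: fresh world w2, w0Rw2]
8. p, w2   [neg-implies-rule on 7]
9. q, w2   [neg-implies-rule on 7]
Accessibility: w0Rw0, w0Rw1, w0Rw2, w1Rw1, w2Rw2
Complete open branch: countermodel on an S4-frame, so not valid in S4, nor in K, T (the same frame is also a K-frame and a T-frame).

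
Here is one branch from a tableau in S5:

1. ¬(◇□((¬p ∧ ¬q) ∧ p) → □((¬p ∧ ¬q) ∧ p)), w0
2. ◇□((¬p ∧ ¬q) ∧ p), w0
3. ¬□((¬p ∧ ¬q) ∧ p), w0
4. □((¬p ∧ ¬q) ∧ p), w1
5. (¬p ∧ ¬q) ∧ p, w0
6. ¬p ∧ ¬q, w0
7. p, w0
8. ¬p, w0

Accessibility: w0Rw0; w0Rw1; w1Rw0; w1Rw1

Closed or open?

Yes, closed

Both p and ¬p appear at w0.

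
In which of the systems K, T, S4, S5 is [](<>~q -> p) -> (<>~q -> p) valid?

T, S4, S5

T-tableau for the negation ~([](<>~q -> p) -> (<>~q -> p)):
1. ~([](<>~q -> p) -> (<>~q -> p)), w0
2. [](<>~q -> p), w0   [~->-rule on 1]
3. ~(<>~q -> p), w0   [~->-rule on 1]
4. <>~q, w0   [~->-rule on 3]
5. ~p, w0   [~->-rule on 3]
6. <>~q -> p, w0   [[]-rule on 2 via w0Rw0]
7. ~<>~q, w0   [->-rule on 6 (branches; this branch)]
8. q, w0   [~<>-rule on 7 via w0Rw0]
9. ~q, w1   [<>-rule on 4: fresh world w1, w0Rw1]
10. <>~q -> p, w1   [[]-rule on 2 via w0Rw1]
11. q, w1   [~<>-rule on 7 via w0Rw1]
Accessibility: w0Rw0, w0Rw1, w1Rw1
Branch closes: q and ~q both at w1.
Every branch closes (one shown): valid in T, hence also in S4, S5 (every theorem of T is a theorem of S4 and S5).
K-tableau for the negation ~([](<>~q -> p) -> (<>~q -> p)):
1. ~([](<>~q -> p) -> (<>~q -> p)), w0
2. [](<>~q -> p), w0   [~->-rule on 1]
3. ~(<>~q -> p), w0   [~->-rule on 1]
4. <>~q, w0   [~->-rule on 3]
5. ~p, w0   [~->-rule on 3]
6. ~q, w1   [<>-rule on 4: fresh world w1, w0Rw1]
7. <>~q -> p, w1   [[]-rule on 2 via w0Rw1]
8. p, w1   [->-rule on 7 (branches; this branch)]
Accessibility: w0Rw1
Complete open branch: countermodel on a K-frame, so not valid in K.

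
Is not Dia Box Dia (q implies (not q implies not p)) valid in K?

Tableau for the negation Dia Box Dia (q implies (not q implies not p)):
1. Dia Box Dia (q implies (not q implies not p)), u
2. Box Dia (q implies (not q implies not p)), v
Accessibility: uRv
The negation has an open branch (countermodel exists).

Invalid (countermodel exists)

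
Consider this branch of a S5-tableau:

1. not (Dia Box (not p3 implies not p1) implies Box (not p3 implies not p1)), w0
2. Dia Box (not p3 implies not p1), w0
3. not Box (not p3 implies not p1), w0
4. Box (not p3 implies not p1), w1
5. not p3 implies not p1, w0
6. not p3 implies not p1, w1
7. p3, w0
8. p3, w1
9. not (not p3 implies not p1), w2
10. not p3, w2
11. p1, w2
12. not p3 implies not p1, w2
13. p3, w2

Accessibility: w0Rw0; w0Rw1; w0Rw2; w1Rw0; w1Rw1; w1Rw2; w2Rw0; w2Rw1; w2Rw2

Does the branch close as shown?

Closed

Both p3 and not p3 appear at w2.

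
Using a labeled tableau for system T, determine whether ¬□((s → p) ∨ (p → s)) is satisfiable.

1. ¬□((s → p) ∨ (p → s)), 0
2. ¬((s → p) ∨ (p → s)), 1   [¬□-rule on 1: fresh world 1, 0R1]
3. ¬(s → p), 1   [¬∨-rule on 2]
4. ¬(p → s), 1   [¬∨-rule on 2]
5. s, 1   [¬→-rule on 3]
6. ¬p, 1   [¬→-rule on 3]
7. p, 1   [¬→-rule on 4]
8. ¬s, 1   [¬→-rule on 4]
Accessibility: 0R0, 0R1, 1R1
Branch closes: p and ¬p both at 1.
Every branch closes; the branch above is one of them.

No, unsatisfiable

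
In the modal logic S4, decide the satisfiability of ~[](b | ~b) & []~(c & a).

Unsatisfiable (every branch closes)

1. ~[](b | ~b) & []~(c & a), w0
2. ~[](b | ~b), w0
3. []~(c & a), w0
4. ~(c & a), w0
5. ~a, w0
6. ~(b | ~b), w1
7. ~b, w1
8. b, w1
Accessibility: w0Rw0, w0Rw1, w1Rw1
Branch closes: b and ~b both at w1.
All branches of the tableau close; one closing branch shown above.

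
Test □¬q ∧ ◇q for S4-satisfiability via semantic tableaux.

1. □¬q ∧ ◇q, u
2. □¬q, u
3. ◇q, u
4. ¬q, u
5. q, v
6. ¬q, v
Accessibility: uRu, uRv, vRv
Branch closes: q and ¬q both at v.
All branches of the tableau close; one closing branch shown above.

Unsatisfiable (every branch closes)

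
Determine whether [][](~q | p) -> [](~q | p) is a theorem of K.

Tableau for the negation ~([][](~q | p) -> [](~q | p)):
1. ~([][](~q | p) -> [](~q | p)), u
2. [][](~q | p), u
3. ~[](~q | p), u
4. ~(~q | p), v
5. q, v
6. ~p, v
7. [](~q | p), v
Accessibility: uRv
The negation has an open branch (countermodel exists).

No, not valid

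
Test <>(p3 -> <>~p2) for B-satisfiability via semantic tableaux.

1. <>(p3 -> <>~p2), 0
2. p3 -> <>~p2, 1
3. <>~p2, 1
4. ~p2, 2
Accessibility: 0R0, 0R1, 1R0, 1R1, 1R2, 2R1, 2R2

Yes, satisfiable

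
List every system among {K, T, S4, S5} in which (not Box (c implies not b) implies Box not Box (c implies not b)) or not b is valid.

S5

S4-tableau for the negation not ((not Box (c implies not b) implies Box not Box (c implies not b)) or not b):
1. not ((not Box (c implies not b) implies Box not Box (c implies not b)) or not b), 0
2. not (not Box (c implies not b) implies Box not Box (c implies not b)), 0
3. b, 0
4. not Box (c implies not b), 0
5. not Box not Box (c implies not b), 0
6. not (c implies not b), 1
7. c, 1
8. b, 1
9. Box (c implies not b), 2
10. c implies not b, 2
11. not b, 2
Accessibility: 0R0, 0R1, 0R2, 1R1, 2R2
Complete open branch: countermodel on an S4-frame, so not valid in S4, nor in K, T (the same frame is also a K-frame and a T-frame).
S5-tableau for the negation not ((not Box (c implies not b) implies Box not Box (c implies not b)) or not b):
1. not ((not Box (c implies not b) implies Box not Box (c implies not b)) or not b), 0
2. not (not Box (c implies not b) implies Box not Box (c implies not b)), 0
3. b, 0
4. not Box (c implies not b), 0
5. not Box not Box (c implies not b), 0
6. not (c implies not b), 1
7. c, 1
8. b, 1
9. Box (c implies not b), 2
10. c implies not b, 0
11. c implies not b, 1
12. c implies not b, 2
13. not c, 0
14. not b, 1
Accessibility: 0R0, 0R1, 0R2, 1R0, 1R1, 1R2, 2R0, 2R1, 2R2
Branch closes: b and not b both at 1.
Every branch closes (one shown): valid in S5.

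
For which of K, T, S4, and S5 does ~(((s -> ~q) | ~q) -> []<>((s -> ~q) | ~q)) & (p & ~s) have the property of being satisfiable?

K, T, S4

S5-tableau for the formula:
1. ~(((s -> ~q) | ~q) -> []<>((s -> ~q) | ~q)) & (p & ~s), 0
2. ~(((s -> ~q) | ~q) -> []<>((s -> ~q) | ~q)), 0
3. p & ~s, 0
4. (s -> ~q) | ~q, 0
5. ~[]<>((s -> ~q) | ~q), 0
6. p, 0
7. ~s, 0
8. s -> ~q, 0
9. ~<>((s -> ~q) | ~q), 1
10. ~((s -> ~q) | ~q), 0
11. ~(s -> ~q), 0
12. q, 0
13. s, 0
Accessibility: 0R0, 0R1, 1R0, 1R1
Branch closes: s and ~s both at 0.
Every branch closes (one shown): unsatisfiable in S5.
S4-tableau for the formula:
1. ~(((s -> ~q) | ~q) -> []<>((s -> ~q) | ~q)) & (p & ~s), 0
2. ~(((s -> ~q) | ~q) -> []<>((s -> ~q) | ~q)), 0
3. p & ~s, 0
4. (s -> ~q) | ~q, 0
5. ~[]<>((s -> ~q) | ~q), 0
6. p, 0
7. ~s, 0
8. ~q, 0
9. ~<>((s -> ~q) | ~q), 1
10. ~((s -> ~q) | ~q), 1
11. ~(s -> ~q), 1
12. q, 1
13. s, 1
Accessibility: 0R0, 0R1, 1R1
Complete open branch: satisfiable in S4, hence also in K, T (this S4-model is also a K-model and a T-model).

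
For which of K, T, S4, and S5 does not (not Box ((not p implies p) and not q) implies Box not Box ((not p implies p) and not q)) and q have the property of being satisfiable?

K, T, S4

S4-tableau for the formula:
1. not (not Box ((not p implies p) and not q) implies Box not Box ((not p implies p) and not q)) and q, w0
2. not (not Box ((not p implies p) and not q) implies Box not Box ((not p implies p) and not q)), w0   [and-rule on 1]
3. q, w0   [and-rule on 1]
4. not Box ((not p implies p) and not q), w0   [neg-implies-rule on 2]
5. not Box not Box ((not p implies p) and not q), w0   [neg-implies-rule on 2]
6. not ((not p implies p) and not q), w1   [neg-Box-rule on 4: fresh world w1, w0Rw1]
7. q, w1   [neg-and-rule on 6 (branches; this branch)]
8. Box ((not p implies p) and not q), w2   [neg-Box-rule on 5: fresh world w2, w0Rw2]
9. (not p implies p) and not q, w2   [Box-rule on 8 via w2Rw2]
10. not p implies p, w2   [and-rule on 9]
11. not q, w2   [and-rule on 9]
12. p, w2   [implies-rule on 10 (branches; this branch)]
Accessibility: w0Rw0, w0Rw1, w0Rw2, w1Rw1, w2Rw2
Complete open branch: satisfiable in S4, hence also in K, T (this S4-model is also a K-model and a T-model).
S5-tableau for the formula:
1. not (not Box ((not p implies p) and not q) implies Box not Box ((not p implies p) and not q)) and q, w0
2. not (not Box ((not p implies p) and not q) implies Box not Box ((not p implies p) and not q)), w0   [and-rule on 1]
3. q, w0   [and-rule on 1]
4. not Box ((not p implies p) and not q), w0   [neg-implies-rule on 2]
5. not Box not Box ((not p implies p) and not q), w0   [neg-implies-rule on 2]
6. not ((not p implies p) and not q), w1   [neg-Box-rule on 4: fresh world w1, w0Rw1]
7. not (not p implies p), w1   [neg-and-rule on 6 (branches; this branch)]
8. not p, w1   [neg-implies-rule on 7]
9. Box ((not p implies p) and not q), w2   [neg-Box-rule on 5: fresh world w2, w0Rw2]
10. (not p implies p) and not q, w0   [Box-rule on 9 via w2Rw0]
11. not p implies p, w0   [and-rule on 10]
12. not q, w0   [and-rule on 10]
Accessibility: w0Rw0, w0Rw1, w0Rw2, w1Rw0, w1Rw1, w1Rw2, w2Rw0, w2Rw1, w2Rw2
Branch closes: q and not q both at w0.
Every branch closes (one shown): unsatisfiable in S5.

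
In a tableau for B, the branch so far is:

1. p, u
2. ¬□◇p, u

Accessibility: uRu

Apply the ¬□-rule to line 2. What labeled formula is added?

a fresh world v with uRv, and ¬◇p at v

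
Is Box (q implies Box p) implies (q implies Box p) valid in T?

Valid in T

Tableau for the negation not (Box (q implies Box p) implies (q implies Box p)):
1. not (Box (q implies Box p) implies (q implies Box p)), 0
2. Box (q implies Box p), 0   [neg-implies-rule on 1]
3. not (q implies Box p), 0   [neg-implies-rule on 1]
4. q, 0   [neg-implies-rule on 3]
5. not Box p, 0   [neg-implies-rule on 3]
6. q implies Box p, 0   [Box-rule on 2 via 0R0]
7. Box p, 0   [implies-rule on 6 (branches; this branch)]
8. p, 0   [Box-rule on 7 via 0R0]
9. not p, 1   [neg-Box-rule on 5: fresh world 1, 0R1]
10. q implies Box p, 1   [Box-rule on 2 via 0R1]
11. p, 1   [Box-rule on 7 via 0R1]
Accessibility: 0R0, 0R1, 1R1
Branch closes: p and not p both at 1.
All branches of the negation close; one closing branch shown above.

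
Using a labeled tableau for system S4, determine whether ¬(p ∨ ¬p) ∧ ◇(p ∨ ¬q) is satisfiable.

1. ¬(p ∨ ¬p) ∧ ◇(p ∨ ¬q), 0
2. ¬(p ∨ ¬p), 0
3. ◇(p ∨ ¬q), 0
4. ¬p, 0
5. p, 0
Accessibility: 0R0
Branch closes: p and ¬p both at 0.
(One branch shown.) All branches close.

Unsatisfiable (every branch closes)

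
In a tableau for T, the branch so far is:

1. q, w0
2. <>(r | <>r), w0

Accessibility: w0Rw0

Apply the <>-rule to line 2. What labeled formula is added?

a fresh world w1 with w0Rw1, and r | <>r at w1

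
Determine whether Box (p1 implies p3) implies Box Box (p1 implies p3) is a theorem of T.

Tableau for the negation not (Box (p1 implies p3) implies Box Box (p1 implies p3)):
1. not (Box (p1 implies p3) implies Box Box (p1 implies p3)), 0
2. Box (p1 implies p3), 0
3. not Box Box (p1 implies p3), 0
4. p1 implies p3, 0
5. p3, 0
6. not Box (p1 implies p3), 1
7. p1 implies p3, 1
8. p3, 1
9. not (p1 implies p3), 2
10. p1, 2
11. not p3, 2
Accessibility: 0R0, 0R1, 1R1, 1R2, 2R2
The negation has an open branch (countermodel exists).

Invalid (countermodel exists)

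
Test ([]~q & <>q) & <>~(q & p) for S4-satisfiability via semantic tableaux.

1. ([]~q & <>q) & <>~(q & p), u
2. []~q & <>q, u   [&-rule on 1]
3. <>~(q & p), u   [&-rule on 1]
4. []~q, u   [&-rule on 2]
5. <>q, u   [&-rule on 2]
6. ~q, u   [[]-rule on 4 via uRu]
7. ~(q & p), v   [<>-rule on 3: fresh world v, uRv]
8. ~q, v   [[]-rule on 4 via uRv]
9. ~p, v   [~&-rule on 7 (branches; this branch)]
10. q, w   [<>-rule on 5: fresh world w, uRw]
11. ~q, w   [[]-rule on 4 via uRw]
Accessibility: uRu, uRv, uRw, vRv, wRw
Branch closes: q and ~q both at w.
(One branch shown.) All branches close.

Unsatisfiable (every branch closes)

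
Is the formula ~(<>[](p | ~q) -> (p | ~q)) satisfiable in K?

1. ~(<>[](p | ~q) -> (p | ~q)), w0
2. <>[](p | ~q), w0   [~->-rule on 1]
3. ~(p | ~q), w0   [~->-rule on 1]
4. ~p, w0   [~|-rule on 3]
5. q, w0   [~|-rule on 3]
6. [](p | ~q), w1   [<>-rule on 2: fresh world w1, w0Rw1]
Accessibility: w0Rw1

Satisfiable (open branch found)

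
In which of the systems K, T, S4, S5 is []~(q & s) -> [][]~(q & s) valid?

T-tableau for the negation ~([]~(q & s) -> [][]~(q & s)):
1. ~([]~(q & s) -> [][]~(q & s)), w0
2. []~(q & s), w0
3. ~[][]~(q & s), w0
4. ~(q & s), w0
5. ~s, w0
6. ~[]~(q & s), w1
7. ~(q & s), w1
8. ~s, w1
9. q & s, w2
10. q, w2
11. s, w2
Accessibility: w0Rw0, w0Rw1, w1Rw1, w1Rw2, w2Rw2
Complete open branch: countermodel on a T-frame, so not valid in T, nor in K (the same frame is also a K-frame).
S4-tableau for the negation ~([]~(q & s) -> [][]~(q & s)):
1. ~([]~(q & s) -> [][]~(q & s)), w0
2. []~(q & s), w0
3. ~[][]~(q & s), w0
4. ~(q & s), w0
5. ~s, w0
6. ~[]~(q & s), w1
7. ~(q & s), w1
8. ~s, w1
9. q & s, w2
10. q, w2
11. s, w2
12. ~(q & s), w2
13. ~s, w2
Accessibility: w0Rw0, w0Rw1, w0Rw2, w1Rw1, w1Rw2, w2Rw2
Branch closes: s and ~s both at w2.
Every branch closes (one shown): valid in S4, hence also in S5 (every theorem of S4 is a theorem of S5).

S4, S5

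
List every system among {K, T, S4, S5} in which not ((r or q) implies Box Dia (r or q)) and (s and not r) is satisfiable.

S5-tableau for the formula:
1. not ((r or q) implies Box Dia (r or q)) and (s and not r), u
2. not ((r or q) implies Box Dia (r or q)), u
3. s and not r, u
4. r or q, u
5. not Box Dia (r or q), u
6. s, u
7. not r, u
8. q, u
9. not Dia (r or q), v
10. not (r or q), u
11. not q, u
Accessibility: uRu, uRv, vRu, vRv
Branch closes: q and not q both at u.
Every branch closes (one shown): unsatisfiable in S5.
S4-tableau for the formula:
1. not ((r or q) implies Box Dia (r or q)) and (s and not r), u
2. not ((r or q) implies Box Dia (r or q)), u
3. s and not r, u
4. r or q, u
5. not Box Dia (r or q), u
6. s, u
7. not r, u
8. q, u
9. not Dia (r or q), v
10. not (r or q), v
11. not r, v
12. not q, v
Accessibility: uRu, uRv, vRv
Complete open branch: satisfiable in S4, hence also in K, T (this S4-model is also a K-model and a T-model).

K, T, S4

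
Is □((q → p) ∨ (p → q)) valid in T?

Tableau for the negation ¬□((q → p) ∨ (p → q)):
1. ¬□((q → p) ∨ (p → q)), 0
2. ¬((q → p) ∨ (p → q)), 1
3. ¬(q → p), 1
4. ¬(p → q), 1
5. q, 1
6. ¬p, 1
7. p, 1
8. ¬q, 1
Accessibility: 0R0, 0R1, 1R1
Branch closes: p and ¬p both at 1.
All branches of the negation close; one closing branch shown above.

Valid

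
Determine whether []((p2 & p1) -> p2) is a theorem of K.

Valid

Tableau for the negation ~[]((p2 & p1) -> p2):
1. ~[]((p2 & p1) -> p2), 0
2. ~((p2 & p1) -> p2), 1
3. p2 & p1, 1
4. ~p2, 1
5. p2, 1
6. p1, 1
Accessibility: 0R1
Branch closes: p2 and ~p2 both at 1.
Every branch of the negation's tableau closes; the branch above is one of them.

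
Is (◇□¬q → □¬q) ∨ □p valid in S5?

Valid in S5

Tableau for the negation ¬((◇□¬q → □¬q) ∨ □p):
1. ¬((◇□¬q → □¬q) ∨ □p), w0
2. ¬(◇□¬q → □¬q), w0
3. ¬□p, w0
4. ◇□¬q, w0
5. ¬□¬q, w0
6. ¬p, w1
7. □¬q, w2
8. ¬q, w0
9. ¬q, w1
10. ¬q, w2
11. q, w3
12. ¬q, w3
Accessibility: w0Rw0, w0Rw1, w0Rw2, w0Rw3, w1Rw0, w1Rw1, w1Rw2, w1Rw3, w2Rw0, w2Rw1, w2Rw2, w2Rw3, w3Rw0, w3Rw1, w3Rw2, w3Rw3
Branch closes: q and ¬q both at w3.
All branches of the negation close; one closing branch shown above.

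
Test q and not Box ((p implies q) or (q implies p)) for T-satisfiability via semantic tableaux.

No, unsatisfiable

1. q and not Box ((p implies q) or (q implies p)), w0
2. q, w0   [and-rule on 1]
3. not Box ((p implies q) or (q implies p)), w0   [and-rule on 1]
4. not ((p implies q) or (q implies p)), w1   [neg-Box-rule on 3: fresh world w1, w0Rw1]
5. not (p implies q), w1   [neg-or-rule on 4]
6. not (q implies p), w1   [neg-or-rule on 4]
7. p, w1   [neg-implies-rule on 5]
8. not q, w1   [neg-implies-rule on 5]
9. q, w1   [neg-implies-rule on 6]
10. not p, w1   [neg-implies-rule on 6]
Accessibility: w0Rw0, w0Rw1, w1Rw1
Branch closes: q and not q both at w1.
(One branch shown.) All branches close.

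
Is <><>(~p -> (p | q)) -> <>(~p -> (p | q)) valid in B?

Not valid

Tableau for the negation ~(<><>(~p -> (p | q)) -> <>(~p -> (p | q))):
1. ~(<><>(~p -> (p | q)) -> <>(~p -> (p | q))), 0
2. <><>(~p -> (p | q)), 0   [~->-rule on 1]
3. ~<>(~p -> (p | q)), 0   [~->-rule on 1]
4. ~(~p -> (p | q)), 0   [~<>-rule on 3 via 0R0]
5. ~p, 0   [~->-rule on 4]
6. ~(p | q), 0   [~->-rule on 4]
7. ~q, 0   [~|-rule on 6]
8. <>(~p -> (p | q)), 1   [<>-rule on 2: fresh world 1, 0R1]
9. ~(~p -> (p | q)), 1   [~<>-rule on 3 via 0R1]
10. ~p, 1   [~->-rule on 9]
11. ~(p | q), 1   [~->-rule on 9]
12. ~q, 1   [~|-rule on 11]
13. ~p -> (p | q), 2   [<>-rule on 8: fresh world 2, 1R2]
14. p | q, 2   [->-rule on 13 (branches; this branch)]
15. q, 2   [|-rule on 14 (branches; this branch)]
Accessibility: 0R0, 0R1, 1R0, 1R1, 1R2, 2R1, 2R2
The negation has an open branch (countermodel exists).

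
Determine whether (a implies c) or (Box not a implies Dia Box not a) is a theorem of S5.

Tableau for the negation not ((a implies c) or (Box not a implies Dia Box not a)):
1. not ((a implies c) or (Box not a implies Dia Box not a)), w0
2. not (a implies c), w0
3. not (Box not a implies Dia Box not a), w0
4. a, w0
5. not c, w0
6. Box not a, w0
7. not Dia Box not a, w0
8. not a, w0
Accessibility: w0Rw0
Branch closes: a and not a both at w0.
Every branch of the negation's tableau closes; the branch above is one of them.

Yes, valid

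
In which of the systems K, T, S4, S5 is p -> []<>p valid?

S5

S5-tableau for the negation ~(p -> []<>p):
1. ~(p -> []<>p), 0
2. p, 0
3. ~[]<>p, 0
4. ~<>p, 1
5. ~p, 0
Accessibility: 0R0, 0R1, 1R0, 1R1
Branch closes: p and ~p both at 0.
Every branch closes (one shown): valid in S5.
S4-tableau for the negation ~(p -> []<>p):
1. ~(p -> []<>p), 0
2. p, 0
3. ~[]<>p, 0
4. ~<>p, 1
5. ~p, 1
Accessibility: 0R0, 0R1, 1R1
Complete open branch: countermodel on an S4-frame, so not valid in S4, nor in K, T (the same frame is also a K-frame and a T-frame).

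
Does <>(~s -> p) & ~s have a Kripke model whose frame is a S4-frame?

1. <>(~s -> p) & ~s, 0
2. <>(~s -> p), 0
3. ~s, 0
4. ~s -> p, 1
5. p, 1
Accessibility: 0R0, 0R1, 1R1

Satisfiable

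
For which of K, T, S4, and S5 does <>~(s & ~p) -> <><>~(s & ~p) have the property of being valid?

T, S4, S5

T-tableau for the negation ~(<>~(s & ~p) -> <><>~(s & ~p)):
1. ~(<>~(s & ~p) -> <><>~(s & ~p)), u
2. <>~(s & ~p), u
3. ~<><>~(s & ~p), u
4. ~<>~(s & ~p), u
5. s & ~p, u
6. s, u
7. ~p, u
8. ~(s & ~p), v
9. ~<>~(s & ~p), v
10. s & ~p, v
11. s, v
12. ~p, v
13. p, v
Accessibility: uRu, uRv, vRv
Branch closes: p and ~p both at v.
Every branch closes (one shown): valid in T, hence also in S4, S5 (every theorem of T is a theorem of S4 and S5).
K-tableau for the negation ~(<>~(s & ~p) -> <><>~(s & ~p)):
1. ~(<>~(s & ~p) -> <><>~(s & ~p)), u
2. <>~(s & ~p), u
3. ~<><>~(s & ~p), u
4. ~(s & ~p), v
5. ~<>~(s & ~p), v
6. p, v
Accessibility: uRv
Complete open branch: countermodel on a K-frame, so not valid in K.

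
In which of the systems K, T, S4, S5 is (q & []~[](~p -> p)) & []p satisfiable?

K-tableau for the formula:
1. (q & []~[](~p -> p)) & []p, 0
2. q & []~[](~p -> p), 0   [&-rule on 1]
3. []p, 0   [&-rule on 1]
4. q, 0   [&-rule on 2]
5. []~[](~p -> p), 0   [&-rule on 2]
Complete open branch: satisfiable in K.
T-tableau for the formula:
1. (q & []~[](~p -> p)) & []p, 0
2. q & []~[](~p -> p), 0   [&-rule on 1]
3. []p, 0   [&-rule on 1]
4. q, 0   [&-rule on 2]
5. []~[](~p -> p), 0   [&-rule on 2]
6. p, 0   [[]-rule on 3 via 0R0]
7. ~[](~p -> p), 0   [[]-rule on 5 via 0R0]
8. ~(~p -> p), 1   [~[]-rule on 7: fresh world 1, 0R1]
9. ~p, 1   [~->-rule on 8]
10. p, 1   [[]-rule on 3 via 0R1]
Accessibility: 0R0, 0R1, 1R1
Branch closes: p and ~p both at 1.
Every branch closes (one shown): unsatisfiable in T, hence also in S4, S5 (every S4/S5-frame is a T-frame).

K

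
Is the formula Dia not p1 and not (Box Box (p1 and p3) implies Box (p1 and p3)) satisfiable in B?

1. Dia not p1 and not (Box Box (p1 and p3) implies Box (p1 and p3)), u
2. Dia not p1, u   [and-rule on 1]
3. not (Box Box (p1 and p3) implies Box (p1 and p3)), u   [and-rule on 1]
4. Box Box (p1 and p3), u   [neg-implies-rule on 3]
5. not Box (p1 and p3), u   [neg-implies-rule on 3]
6. Box (p1 and p3), u   [Box-rule on 4 via uRu]
7. p1 and p3, u   [Box-rule on 6 via uRu]
8. p1, u   [and-rule on 7]
9. p3, u   [and-rule on 7]
10. not p1, v   [Dia-rule on 2: fresh world v, uRv]
11. Box (p1 and p3), v   [Box-rule on 4 via uRv]
12. p1 and p3, v   [Box-rule on 6 via uRv]
13. p1, v   [and-rule on 12]
14. p3, v   [and-rule on 12]
Accessibility: uRu, uRv, vRu, vRv
Branch closes: p1 and not p1 both at v.
All branches of the tableau close; one closing branch shown above.

Unsatisfiable (every branch closes)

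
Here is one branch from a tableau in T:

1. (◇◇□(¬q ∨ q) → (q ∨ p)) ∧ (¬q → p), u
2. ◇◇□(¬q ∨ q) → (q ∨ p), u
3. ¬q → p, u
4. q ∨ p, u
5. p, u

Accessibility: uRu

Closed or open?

No atom appears with both signs at the same world.

Not closed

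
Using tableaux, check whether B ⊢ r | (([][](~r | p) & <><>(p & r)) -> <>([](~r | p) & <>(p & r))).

Tableau for the negation ~(r | (([][](~r | p) & <><>(p & r)) -> <>([](~r | p) & <>(p & r)))):
1. ~(r | (([][](~r | p) & <><>(p & r)) -> <>([](~r | p) & <>(p & r)))), w0
2. ~r, w0   [~|-rule on 1]
3. ~(([][](~r | p) & <><>(p & r)) -> <>([](~r | p) & <>(p & r))), w0   [~|-rule on 1]
4. [][](~r | p) & <><>(p & r), w0   [~->-rule on 3]
5. ~<>([](~r | p) & <>(p & r)), w0   [~->-rule on 3]
6. [][](~r | p), w0   [&-rule on 4]
7. <><>(p & r), w0   [&-rule on 4]
8. ~([](~r | p) & <>(p & r)), w0   [~<>-rule on 5 via w0Rw0]
9. [](~r | p), w0   [[]-rule on 6 via w0Rw0]
10. ~r | p, w0   [[]-rule on 9 via w0Rw0]
11. ~<>(p & r), w0   [~&-rule on 8 (branches; this branch)]
12. ~(p & r), w0   [~<>-rule on 11 via w0Rw0]
13. p, w0   [|-rule on 10 (branches; this branch)]
14. <>(p & r), w1   [<>-rule on 7: fresh world w1, w0Rw1]
15. ~([](~r | p) & <>(p & r)), w1   [~<>-rule on 5 via w0Rw1]
16. [](~r | p), w1   [[]-rule on 6 via w0Rw1]
17. ~r | p, w1   [[]-rule on 9 via w0Rw1]
18. ~(p & r), w1   [~<>-rule on 11 via w0Rw1]
19. ~[](~r | p), w1   [~&-rule on 15 (branches; this branch)]
20. p, w1   [|-rule on 17 (branches; this branch)]
21. ~r, w1   [~&-rule on 18 (branches; this branch)]
22. p & r, w2   [<>-rule on 14: fresh world w2, w1Rw2]
23. p, w2   [&-rule on 22]
24. r, w2   [&-rule on 22]
25. ~r | p, w2   [[]-rule on 16 via w1Rw2]
26. ~(~r | p), w3   [~[]-rule on 19: fresh world w3, w1Rw3]
27. r, w3   [~|-rule on 26]
28. ~p, w3   [~|-rule on 26]
29. ~r | p, w3   [[]-rule on 16 via w1Rw3]
30. p, w3   [|-rule on 29 (branches; this branch)]
Accessibility: w0Rw0, w0Rw1, w1Rw0, w1Rw1, w1Rw2, w1Rw3, w2Rw1, w2Rw2, w3Rw1, w3Rw3
Branch closes: p and ~p both at w3.
Every branch of the negation's tableau closes; the branch above is one of them.

Valid in B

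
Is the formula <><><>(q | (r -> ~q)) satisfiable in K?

1. <><><>(q | (r -> ~q)), w0
2. <><>(q | (r -> ~q)), w1
3. <>(q | (r -> ~q)), w2
4. q | (r -> ~q), w3
5. r -> ~q, w3
6. ~q, w3
Accessibility: w0Rw1, w1Rw2, w2Rw3

Yes, satisfiable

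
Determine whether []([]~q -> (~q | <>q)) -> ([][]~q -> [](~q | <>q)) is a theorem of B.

Tableau for the negation ~([]([]~q -> (~q | <>q)) -> ([][]~q -> [](~q | <>q))):
1. ~([]([]~q -> (~q | <>q)) -> ([][]~q -> [](~q | <>q))), 0
2. []([]~q -> (~q | <>q)), 0
3. ~([][]~q -> [](~q | <>q)), 0
4. [][]~q, 0
5. ~[](~q | <>q), 0
6. []~q -> (~q | <>q), 0
7. []~q, 0
8. ~q, 0
9. ~q | <>q, 0
10. <>q, 0
11. ~(~q | <>q), 1
12. q, 1
13. ~<>q, 1
14. []~q -> (~q | <>q), 1
15. []~q, 1
16. ~q, 1
Accessibility: 0R0, 0R1, 1R0, 1R1
Branch closes: q and ~q both at 1.
All branches of the negation close; one closing branch shown above.

Valid in B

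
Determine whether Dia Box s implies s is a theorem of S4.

Not valid

Tableau for the negation not (Dia Box s implies s):
1. not (Dia Box s implies s), 0
2. Dia Box s, 0   [neg-implies-rule on 1]
3. not s, 0   [neg-implies-rule on 1]
4. Box s, 1   [Dia-rule on 2: fresh world 1, 0R1]
5. s, 1   [Box-rule on 4 via 1R1]
Accessibility: 0R0, 0R1, 1R1
The negation has an open branch (countermodel exists).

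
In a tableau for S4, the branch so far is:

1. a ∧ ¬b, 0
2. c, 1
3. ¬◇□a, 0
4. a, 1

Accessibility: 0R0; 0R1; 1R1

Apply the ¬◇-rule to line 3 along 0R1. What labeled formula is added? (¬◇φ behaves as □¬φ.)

¬□a, 1

¬◇φ behaves as □¬φ: propagate the negated body to each accessible world.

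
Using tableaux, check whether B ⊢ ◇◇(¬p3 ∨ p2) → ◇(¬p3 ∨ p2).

Tableau for the negation ¬(◇◇(¬p3 ∨ p2) → ◇(¬p3 ∨ p2)):
1. ¬(◇◇(¬p3 ∨ p2) → ◇(¬p3 ∨ p2)), 0
2. ◇◇(¬p3 ∨ p2), 0   [¬→-rule on 1]
3. ¬◇(¬p3 ∨ p2), 0   [¬→-rule on 1]
4. ¬(¬p3 ∨ p2), 0   [¬◇-rule on 3 via 0R0]
5. p3, 0   [¬∨-rule on 4]
6. ¬p2, 0   [¬∨-rule on 4]
7. ◇(¬p3 ∨ p2), 1   [◇-rule on 2: fresh world 1, 0R1]
8. ¬(¬p3 ∨ p2), 1   [¬◇-rule on 3 via 0R1]
9. p3, 1   [¬∨-rule on 8]
10. ¬p2, 1   [¬∨-rule on 8]
11. ¬p3 ∨ p2, 2   [◇-rule on 7: fresh world 2, 1R2]
12. p2, 2   [∨-rule on 11 (branches; this branch)]
Accessibility: 0R0, 0R1, 1R0, 1R1, 1R2, 2R1, 2R2
The negation has an open branch (countermodel exists).

Invalid (countermodel exists)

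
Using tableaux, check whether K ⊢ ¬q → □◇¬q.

Tableau for the negation ¬(¬q → □◇¬q):
1. ¬(¬q → □◇¬q), u
2. ¬q, u
3. ¬□◇¬q, u
4. ¬◇¬q, v
Accessibility: uRv
The negation has an open branch (countermodel exists).

Invalid (countermodel exists)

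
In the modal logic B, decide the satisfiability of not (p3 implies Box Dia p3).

1. not (p3 implies Box Dia p3), 0
2. p3, 0   [neg-implies-rule on 1]
3. not Box Dia p3, 0   [neg-implies-rule on 1]
4. not Dia p3, 1   [neg-Box-rule on 3: fresh world 1, 0R1]
5. not p3, 0   [neg-Dia-rule on 4 via 1R0]
Accessibility: 0R0, 0R1, 1R0, 1R1
Branch closes: p3 and not p3 both at 0.
(One branch shown.) All branches close.

Unsatisfiable (every branch closes)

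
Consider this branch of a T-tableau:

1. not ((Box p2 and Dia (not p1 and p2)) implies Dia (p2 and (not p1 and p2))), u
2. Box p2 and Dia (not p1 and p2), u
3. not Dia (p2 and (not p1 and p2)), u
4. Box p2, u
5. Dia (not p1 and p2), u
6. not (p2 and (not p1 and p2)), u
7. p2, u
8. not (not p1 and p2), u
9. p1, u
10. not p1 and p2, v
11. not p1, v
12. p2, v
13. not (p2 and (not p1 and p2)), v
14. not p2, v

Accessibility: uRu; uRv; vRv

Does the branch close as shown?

Yes, closed

Both p2 and not p2 appear at v.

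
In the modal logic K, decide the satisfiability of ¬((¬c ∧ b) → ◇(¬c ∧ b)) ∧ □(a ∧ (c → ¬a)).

Satisfiable (open branch found)

1. ¬((¬c ∧ b) → ◇(¬c ∧ b)) ∧ □(a ∧ (c → ¬a)), w0
2. ¬((¬c ∧ b) → ◇(¬c ∧ b)), w0
3. □(a ∧ (c → ¬a)), w0
4. ¬c ∧ b, w0
5. ¬◇(¬c ∧ b), w0
6. ¬c, w0
7. b, w0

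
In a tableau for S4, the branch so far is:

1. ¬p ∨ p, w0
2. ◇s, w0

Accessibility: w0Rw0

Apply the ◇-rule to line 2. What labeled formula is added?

a fresh world w1 with w0Rw1, and s at w1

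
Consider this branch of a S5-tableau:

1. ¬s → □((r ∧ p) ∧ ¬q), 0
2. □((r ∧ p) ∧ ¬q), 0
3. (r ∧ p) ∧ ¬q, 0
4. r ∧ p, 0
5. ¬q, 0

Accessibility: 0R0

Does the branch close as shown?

No, open

There is no literal clash: for every atom and world, at most one sign appears.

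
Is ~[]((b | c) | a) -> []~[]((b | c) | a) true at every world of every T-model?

Not valid

Tableau for the negation ~(~[]((b | c) | a) -> []~[]((b | c) | a)):
1. ~(~[]((b | c) | a) -> []~[]((b | c) | a)), w0
2. ~[]((b | c) | a), w0   [~->-rule on 1]
3. ~[]~[]((b | c) | a), w0   [~->-rule on 1]
4. ~((b | c) | a), w1   [~[]-rule on 2: fresh world w1, w0Rw1]
5. ~(b | c), w1   [~|-rule on 4]
6. ~a, w1   [~|-rule on 4]
7. ~b, w1   [~|-rule on 5]
8. ~c, w1   [~|-rule on 5]
9. []((b | c) | a), w2   [~[]-rule on 3: fresh world w2, w0Rw2]
10. (b | c) | a, w2   [[]-rule on 9 via w2Rw2]
11. a, w2   [|-rule on 10 (branches; this branch)]
Accessibility: w0Rw0, w0Rw1, w0Rw2, w1Rw1, w2Rw2
The negation has an open branch (countermodel exists).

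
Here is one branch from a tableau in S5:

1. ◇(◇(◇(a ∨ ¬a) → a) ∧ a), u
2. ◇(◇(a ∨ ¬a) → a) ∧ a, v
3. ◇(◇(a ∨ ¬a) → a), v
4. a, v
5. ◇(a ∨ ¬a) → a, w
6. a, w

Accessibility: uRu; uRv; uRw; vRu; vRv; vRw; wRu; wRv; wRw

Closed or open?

Open

There is no literal clash: for every atom and world, at most one sign appears.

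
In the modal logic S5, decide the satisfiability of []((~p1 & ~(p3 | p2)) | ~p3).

Satisfiable (open branch found)

1. []((~p1 & ~(p3 | p2)) | ~p3), 0
2. (~p1 & ~(p3 | p2)) | ~p3, 0   [[]-rule on 1 via 0R0]
3. ~p3, 0   [|-rule on 2 (branches; this branch)]
Accessibility: 0R0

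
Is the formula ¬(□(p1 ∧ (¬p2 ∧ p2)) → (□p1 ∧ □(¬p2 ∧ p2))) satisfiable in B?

Unsatisfiable

1. ¬(□(p1 ∧ (¬p2 ∧ p2)) → (□p1 ∧ □(¬p2 ∧ p2))), u
2. □(p1 ∧ (¬p2 ∧ p2)), u
3. ¬(□p1 ∧ □(¬p2 ∧ p2)), u
4. p1 ∧ (¬p2 ∧ p2), u
5. p1, u
6. ¬p2 ∧ p2, u
7. ¬p2, u
8. p2, u
Accessibility: uRu
Branch closes: p2 and ¬p2 both at u.
Every branch closes; the branch above is one of them.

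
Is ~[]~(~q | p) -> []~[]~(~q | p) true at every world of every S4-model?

Tableau for the negation ~(~[]~(~q | p) -> []~[]~(~q | p)):
1. ~(~[]~(~q | p) -> []~[]~(~q | p)), w0
2. ~[]~(~q | p), w0
3. ~[]~[]~(~q | p), w0
4. ~q | p, w1
5. p, w1
6. []~(~q | p), w2
7. ~(~q | p), w2
8. q, w2
9. ~p, w2
Accessibility: w0Rw0, w0Rw1, w0Rw2, w1Rw1, w2Rw2
The negation has an open branch (countermodel exists).

Invalid (countermodel exists)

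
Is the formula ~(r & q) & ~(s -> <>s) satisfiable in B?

No, unsatisfiable

1. ~(r & q) & ~(s -> <>s), u
2. ~(r & q), u
3. ~(s -> <>s), u
4. s, u
5. ~<>s, u
6. ~s, u
Accessibility: uRu
Branch closes: s and ~s both at u.
(One branch shown.) All branches close.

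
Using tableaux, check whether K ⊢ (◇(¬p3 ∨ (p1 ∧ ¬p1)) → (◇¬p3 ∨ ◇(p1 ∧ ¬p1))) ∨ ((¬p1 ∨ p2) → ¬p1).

Valid in K

Tableau for the negation ¬((◇(¬p3 ∨ (p1 ∧ ¬p1)) → (◇¬p3 ∨ ◇(p1 ∧ ¬p1))) ∨ ((¬p1 ∨ p2) → ¬p1)):
1. ¬((◇(¬p3 ∨ (p1 ∧ ¬p1)) → (◇¬p3 ∨ ◇(p1 ∧ ¬p1))) ∨ ((¬p1 ∨ p2) → ¬p1)), u
2. ¬(◇(¬p3 ∨ (p1 ∧ ¬p1)) → (◇¬p3 ∨ ◇(p1 ∧ ¬p1))), u   [¬∨-rule on 1]
3. ¬((¬p1 ∨ p2) → ¬p1), u   [¬∨-rule on 1]
4. ◇(¬p3 ∨ (p1 ∧ ¬p1)), u   [¬→-rule on 2]
5. ¬(◇¬p3 ∨ ◇(p1 ∧ ¬p1)), u   [¬→-rule on 2]
6. ¬p1 ∨ p2, u   [¬→-rule on 3]
7. p1, u   [¬→-rule on 3]
8. ¬◇¬p3, u   [¬∨-rule on 5]
9. ¬◇(p1 ∧ ¬p1), u   [¬∨-rule on 5]
10. p2, u   [∨-rule on 6 (branches; this branch)]
11. ¬p3 ∨ (p1 ∧ ¬p1), v   [◇-rule on 4: fresh world v, uRv]
12. p3, v   [¬◇-rule on 8 via uRv]
13. ¬(p1 ∧ ¬p1), v   [¬◇-rule on 9 via uRv]
14. p1 ∧ ¬p1, v   [∨-rule on 11 (branches; this branch)]
15. p1, v   [∧-rule on 14]
16. ¬p1, v   [∧-rule on 14]
Accessibility: uRv
Branch closes: p1 and ¬p1 both at v.
Every branch of the negation's tableau closes; the branch above is one of them.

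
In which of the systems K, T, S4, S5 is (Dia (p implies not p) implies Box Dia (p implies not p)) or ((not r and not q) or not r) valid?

S5-tableau for the negation not ((Dia (p implies not p) implies Box Dia (p implies not p)) or ((not r and not q) or not r)):
1. not ((Dia (p implies not p) implies Box Dia (p implies not p)) or ((not r and not q) or not r)), 0
2. not (Dia (p implies not p) implies Box Dia (p implies not p)), 0
3. not ((not r and not q) or not r), 0
4. Dia (p implies not p), 0
5. not Box Dia (p implies not p), 0
6. not (not r and not q), 0
7. r, 0
8. q, 0
9. p implies not p, 1
10. not p, 1
11. not Dia (p implies not p), 2
12. not (p implies not p), 0
13. p, 0
14. not (p implies not p), 1
15. p, 1
Accessibility: 0R0, 0R1, 0R2, 1R0, 1R1, 1R2, 2R0, 2R1, 2R2
Branch closes: p and not p both at 1.
Every branch closes (one shown): valid in S5.
S4-tableau for the negation not ((Dia (p implies not p) implies Box Dia (p implies not p)) or ((not r and not q) or not r)):
1. not ((Dia (p implies not p) implies Box Dia (p implies not p)) or ((not r and not q) or not r)), 0
2. not (Dia (p implies not p) implies Box Dia (p implies not p)), 0
3. not ((not r and not q) or not r), 0
4. Dia (p implies not p), 0
5. not Box Dia (p implies not p), 0
6. not (not r and not q), 0
7. r, 0
8. q, 0
9. p implies not p, 1
10. not p, 1
11. not Dia (p implies not p), 2
12. not (p implies not p), 2
13. p, 2
Accessibility: 0R0, 0R1, 0R2, 1R1, 2R2
Complete open branch: countermodel on an S4-frame, so not valid in S4, nor in K, T (the same frame is also a K-frame and a T-frame).

S5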